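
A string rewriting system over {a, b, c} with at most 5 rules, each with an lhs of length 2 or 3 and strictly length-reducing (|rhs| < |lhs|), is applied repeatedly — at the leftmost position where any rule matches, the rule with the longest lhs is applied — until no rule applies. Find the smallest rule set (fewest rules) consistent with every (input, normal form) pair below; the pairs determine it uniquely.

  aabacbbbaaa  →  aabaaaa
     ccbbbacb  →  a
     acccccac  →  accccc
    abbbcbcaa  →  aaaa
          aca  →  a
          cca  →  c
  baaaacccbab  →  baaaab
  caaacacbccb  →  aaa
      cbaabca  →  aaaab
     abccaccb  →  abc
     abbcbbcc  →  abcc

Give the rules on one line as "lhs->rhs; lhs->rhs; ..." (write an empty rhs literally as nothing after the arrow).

bb->c; bca->ab; ca->; cb->a

  | aabacbbbaaa => aabaabbaaa => aabaacaaa => aabaaaa
  | ccbbbacb => cabbacb => bbacb => cacb => cb => a
  | acccccac => accccc
  | abbbcbcaa => acbcbcaa => aacbcaa => aaacaa => aaaa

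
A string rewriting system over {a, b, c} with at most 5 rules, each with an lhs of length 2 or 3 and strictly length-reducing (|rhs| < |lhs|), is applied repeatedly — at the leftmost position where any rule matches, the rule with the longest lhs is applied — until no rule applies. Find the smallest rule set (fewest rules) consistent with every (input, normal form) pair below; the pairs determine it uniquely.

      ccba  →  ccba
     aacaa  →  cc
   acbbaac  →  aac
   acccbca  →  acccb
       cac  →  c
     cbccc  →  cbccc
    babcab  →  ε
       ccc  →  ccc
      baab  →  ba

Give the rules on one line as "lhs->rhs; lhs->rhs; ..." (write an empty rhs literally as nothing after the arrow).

aaa->cc; ab->; bb->; ca->

  | ccba
  | aacaa => aaa => cc
  | acbbaac => acaac => aac
  | acccbca => acccb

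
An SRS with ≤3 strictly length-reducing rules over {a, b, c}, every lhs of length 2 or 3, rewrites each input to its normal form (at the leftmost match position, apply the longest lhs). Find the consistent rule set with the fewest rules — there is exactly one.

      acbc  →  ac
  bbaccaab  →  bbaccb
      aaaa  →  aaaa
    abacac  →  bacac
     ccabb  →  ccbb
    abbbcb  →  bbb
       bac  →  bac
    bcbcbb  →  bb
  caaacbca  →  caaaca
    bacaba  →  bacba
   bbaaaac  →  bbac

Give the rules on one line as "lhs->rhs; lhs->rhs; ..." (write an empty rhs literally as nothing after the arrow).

ab->b; baa->ba; bc->

  | acbc => ac
  | bbaccaab => bbaccab => bbaccb
  | aaaa
  | abacac => bacac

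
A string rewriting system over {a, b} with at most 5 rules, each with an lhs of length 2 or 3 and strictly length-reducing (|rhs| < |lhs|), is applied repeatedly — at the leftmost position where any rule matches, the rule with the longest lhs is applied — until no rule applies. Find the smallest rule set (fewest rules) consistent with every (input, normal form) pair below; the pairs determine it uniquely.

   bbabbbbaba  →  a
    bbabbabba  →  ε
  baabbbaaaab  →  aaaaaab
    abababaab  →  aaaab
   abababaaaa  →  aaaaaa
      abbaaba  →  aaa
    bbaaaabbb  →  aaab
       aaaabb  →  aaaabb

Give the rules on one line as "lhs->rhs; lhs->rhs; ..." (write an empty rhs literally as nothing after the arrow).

ba->a; bab->; bba->; bbb->b

  | bbabbbbaba => bbbbaba => bbaba => ba => a
  | bbabbabba => bbabba => bba => ε
  | baabbbaaaab => aabbbaaaab => aabaaaab => aaaaaab
  | abababaab => aabaab => aaaab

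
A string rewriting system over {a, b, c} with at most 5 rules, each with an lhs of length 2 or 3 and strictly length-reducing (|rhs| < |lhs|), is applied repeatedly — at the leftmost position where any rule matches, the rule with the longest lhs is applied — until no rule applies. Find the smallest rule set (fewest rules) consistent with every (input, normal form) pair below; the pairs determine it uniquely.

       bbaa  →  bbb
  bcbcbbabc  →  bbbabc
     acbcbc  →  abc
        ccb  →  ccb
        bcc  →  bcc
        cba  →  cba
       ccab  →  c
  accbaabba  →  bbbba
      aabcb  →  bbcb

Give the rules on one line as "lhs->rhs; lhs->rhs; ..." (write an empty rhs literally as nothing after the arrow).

aa->b; acc->; cab->; cbc->

  | bbaa => bbb
  | bcbcbbabc => bbbabc
  | acbcbc => abc
  | ccb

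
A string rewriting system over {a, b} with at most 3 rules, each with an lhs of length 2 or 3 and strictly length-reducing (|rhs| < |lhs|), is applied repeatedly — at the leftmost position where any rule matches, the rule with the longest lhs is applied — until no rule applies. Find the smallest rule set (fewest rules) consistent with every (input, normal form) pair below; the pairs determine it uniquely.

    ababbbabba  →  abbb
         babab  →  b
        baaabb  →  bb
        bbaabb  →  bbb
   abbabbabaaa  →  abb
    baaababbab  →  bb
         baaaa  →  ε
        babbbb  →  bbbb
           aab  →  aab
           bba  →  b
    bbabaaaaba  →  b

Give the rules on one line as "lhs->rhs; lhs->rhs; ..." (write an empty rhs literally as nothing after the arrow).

ba->; baa->ba

  | ababbbabba => abbbabba => abbbba => abbb
  | babab => bab => b
  | baaabb => baabb => babb => bb
  | bbaabb => bbabb => bbb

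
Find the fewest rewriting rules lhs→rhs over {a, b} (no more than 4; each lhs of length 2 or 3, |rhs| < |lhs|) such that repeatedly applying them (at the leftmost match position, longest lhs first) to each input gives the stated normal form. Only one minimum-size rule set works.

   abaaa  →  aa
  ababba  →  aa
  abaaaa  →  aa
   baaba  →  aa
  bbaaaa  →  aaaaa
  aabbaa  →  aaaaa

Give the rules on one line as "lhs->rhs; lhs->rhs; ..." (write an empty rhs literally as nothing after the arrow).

ba->a; baa->ba; bab->bb; bba->aa

  | abaaa => abaa => aba => aa
  | ababba => abbba => abaa => aba => aa
  | abaaaa => abaaa => abaa => aba => aa
  | baaba => baba => bba => aa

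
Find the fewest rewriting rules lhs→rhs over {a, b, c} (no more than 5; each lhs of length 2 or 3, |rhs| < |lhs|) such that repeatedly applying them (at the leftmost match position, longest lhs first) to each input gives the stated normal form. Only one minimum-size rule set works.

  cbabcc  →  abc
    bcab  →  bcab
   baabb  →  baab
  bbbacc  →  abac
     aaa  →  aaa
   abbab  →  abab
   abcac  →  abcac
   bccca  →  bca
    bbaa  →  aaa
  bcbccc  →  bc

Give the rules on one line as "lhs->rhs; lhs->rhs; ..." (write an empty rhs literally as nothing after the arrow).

abb->ab; bb->a; cb->; cc->c

  | cbabcc => abcc => abc
  | bcab
  | baabb => baab
  | bbbacc => abacc => abac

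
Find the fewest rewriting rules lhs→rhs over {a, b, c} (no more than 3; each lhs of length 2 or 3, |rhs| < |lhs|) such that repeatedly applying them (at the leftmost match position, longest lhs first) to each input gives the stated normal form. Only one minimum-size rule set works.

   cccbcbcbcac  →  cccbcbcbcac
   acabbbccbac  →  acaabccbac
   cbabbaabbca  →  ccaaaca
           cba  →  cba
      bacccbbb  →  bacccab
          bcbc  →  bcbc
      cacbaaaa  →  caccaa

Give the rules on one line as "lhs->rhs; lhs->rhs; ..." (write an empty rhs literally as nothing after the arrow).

  | cccbcbcbcac
  | acabbbccbac => acaabccbac
  | cbabbaabbca => cbaaaabbca => ccaabbca => ccaaaca
  | cba

baa->c; bb->a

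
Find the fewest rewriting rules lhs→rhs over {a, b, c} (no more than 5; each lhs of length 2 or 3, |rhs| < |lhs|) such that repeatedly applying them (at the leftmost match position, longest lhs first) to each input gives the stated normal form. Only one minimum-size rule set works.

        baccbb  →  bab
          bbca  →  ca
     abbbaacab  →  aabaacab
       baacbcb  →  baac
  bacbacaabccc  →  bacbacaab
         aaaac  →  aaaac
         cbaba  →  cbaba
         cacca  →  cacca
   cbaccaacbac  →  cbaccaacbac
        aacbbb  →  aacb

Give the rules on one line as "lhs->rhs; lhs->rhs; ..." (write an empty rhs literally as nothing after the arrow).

abb->aa; bb->; bc->b; ccb->

  | baccbb => bab
  | bbca => ca
  | abbbaacab => aabaacab
  | baacbcb => baacbb => baac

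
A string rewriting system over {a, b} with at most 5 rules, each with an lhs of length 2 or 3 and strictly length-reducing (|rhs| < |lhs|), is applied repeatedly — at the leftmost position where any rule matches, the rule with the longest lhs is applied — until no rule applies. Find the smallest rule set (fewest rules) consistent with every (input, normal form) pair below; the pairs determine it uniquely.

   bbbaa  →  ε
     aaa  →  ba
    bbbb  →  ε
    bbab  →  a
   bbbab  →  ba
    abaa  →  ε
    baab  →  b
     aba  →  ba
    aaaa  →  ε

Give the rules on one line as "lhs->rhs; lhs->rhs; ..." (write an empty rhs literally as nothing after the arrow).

  | bbbaa => baa => bb => ε
  | aaa => ba
  | bbbb => bb => ε
  | bbab => ab => a

aa->b; ab->a; aba->ba; bb->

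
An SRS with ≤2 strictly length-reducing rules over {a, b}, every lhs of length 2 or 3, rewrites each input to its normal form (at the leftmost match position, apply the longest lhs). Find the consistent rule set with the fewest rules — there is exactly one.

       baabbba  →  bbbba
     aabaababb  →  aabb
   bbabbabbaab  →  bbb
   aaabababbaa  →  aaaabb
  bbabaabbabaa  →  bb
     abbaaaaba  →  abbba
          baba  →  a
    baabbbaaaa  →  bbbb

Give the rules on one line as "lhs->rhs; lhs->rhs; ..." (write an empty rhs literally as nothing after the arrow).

  | baabbba => bbbba
  | aabaababb => aabbabb => aabb
  | bbabbabbaab => bbabbaab => bbaab => bbb
  | aaabababbaa => aaaabbaa => aaaabb

baa->b; bab->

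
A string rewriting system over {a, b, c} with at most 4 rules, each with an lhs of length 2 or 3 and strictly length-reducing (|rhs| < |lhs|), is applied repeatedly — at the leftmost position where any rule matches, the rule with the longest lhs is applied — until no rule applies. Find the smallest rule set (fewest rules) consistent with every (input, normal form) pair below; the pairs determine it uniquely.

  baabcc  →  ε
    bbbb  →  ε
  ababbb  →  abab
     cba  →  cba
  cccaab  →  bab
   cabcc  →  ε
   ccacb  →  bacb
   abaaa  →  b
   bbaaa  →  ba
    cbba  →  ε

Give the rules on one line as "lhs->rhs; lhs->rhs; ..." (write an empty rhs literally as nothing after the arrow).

aa->b; bb->; ca->; cc->b

  | baabcc => bbbcc => bcc => bb => ε
  | bbbb => bb => ε
  | ababbb => abab
  | cba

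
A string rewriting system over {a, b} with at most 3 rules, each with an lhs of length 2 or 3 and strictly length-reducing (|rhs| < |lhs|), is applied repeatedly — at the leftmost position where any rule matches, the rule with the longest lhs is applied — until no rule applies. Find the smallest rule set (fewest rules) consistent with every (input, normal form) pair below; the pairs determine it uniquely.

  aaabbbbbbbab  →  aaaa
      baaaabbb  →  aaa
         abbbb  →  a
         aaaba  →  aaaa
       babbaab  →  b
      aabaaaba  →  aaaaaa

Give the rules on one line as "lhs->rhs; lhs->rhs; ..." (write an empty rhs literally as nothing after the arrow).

  | aaabbbbbbbab => aaabbbbbbab => aaabbbbbab => aaabbbbab => aaabbbab => aaabbab => aaabab => aaaab => aaaa
  | baaaabbb => aaabbb => aaabb => aaab => aaa
  | abbbb => abbb => abb => ab => a
  | aaaba => aaaa

ab->a; ba->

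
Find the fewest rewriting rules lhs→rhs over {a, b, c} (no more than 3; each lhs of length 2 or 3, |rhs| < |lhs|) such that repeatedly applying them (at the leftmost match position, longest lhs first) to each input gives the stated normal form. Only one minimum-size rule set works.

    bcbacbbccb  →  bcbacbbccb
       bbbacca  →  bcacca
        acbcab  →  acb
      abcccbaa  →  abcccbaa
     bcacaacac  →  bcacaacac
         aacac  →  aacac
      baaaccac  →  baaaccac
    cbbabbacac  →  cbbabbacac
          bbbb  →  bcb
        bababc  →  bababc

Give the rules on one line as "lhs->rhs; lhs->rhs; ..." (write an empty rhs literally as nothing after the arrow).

  | bcbacbbccb
  | bbbacca => bcacca
  | acbcab => acb
  | abcccbaa

bbb->bc; cab->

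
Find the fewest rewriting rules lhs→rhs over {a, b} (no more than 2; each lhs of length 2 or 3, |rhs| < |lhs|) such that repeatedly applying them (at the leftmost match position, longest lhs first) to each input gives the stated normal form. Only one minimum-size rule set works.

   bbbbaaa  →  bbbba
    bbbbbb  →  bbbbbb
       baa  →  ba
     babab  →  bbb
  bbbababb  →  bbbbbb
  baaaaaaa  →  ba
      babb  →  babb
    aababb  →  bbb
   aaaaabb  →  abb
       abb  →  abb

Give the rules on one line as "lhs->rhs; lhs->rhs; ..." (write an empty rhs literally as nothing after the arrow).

  | bbbbaaa => bbbbaa => bbbba
  | bbbbbb
  | baa => ba
  | babab => bbb

aa->a; aba->b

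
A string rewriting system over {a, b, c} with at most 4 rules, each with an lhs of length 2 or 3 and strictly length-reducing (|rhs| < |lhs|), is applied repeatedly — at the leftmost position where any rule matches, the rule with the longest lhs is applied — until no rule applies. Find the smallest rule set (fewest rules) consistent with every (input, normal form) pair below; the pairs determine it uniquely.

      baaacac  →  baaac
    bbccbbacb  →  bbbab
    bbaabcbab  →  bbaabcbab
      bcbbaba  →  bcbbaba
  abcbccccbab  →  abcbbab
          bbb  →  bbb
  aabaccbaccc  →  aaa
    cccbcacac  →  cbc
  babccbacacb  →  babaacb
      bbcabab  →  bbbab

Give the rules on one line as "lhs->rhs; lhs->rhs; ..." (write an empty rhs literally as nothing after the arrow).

bac->a; ca->; cc->

  | baaacac => baaac
  | bbccbbacb => bbbbacb => bbbab
  | bbaabcbab
  | bcbbaba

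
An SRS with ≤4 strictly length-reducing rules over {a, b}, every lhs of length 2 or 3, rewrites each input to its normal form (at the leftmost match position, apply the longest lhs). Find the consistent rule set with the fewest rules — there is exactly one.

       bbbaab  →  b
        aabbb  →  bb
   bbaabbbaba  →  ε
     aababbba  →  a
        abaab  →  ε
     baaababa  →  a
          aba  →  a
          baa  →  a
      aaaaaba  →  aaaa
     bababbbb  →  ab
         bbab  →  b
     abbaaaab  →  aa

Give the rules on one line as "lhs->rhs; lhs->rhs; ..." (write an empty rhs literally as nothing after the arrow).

aab->; abb->ab; ba->; bab->

  | bbbaab => bbab => b
  | aabbb => bb
  | bbaabbbaba => babbbaba => bbaba => ba => ε
  | aababbba => abbba => abba => aba => a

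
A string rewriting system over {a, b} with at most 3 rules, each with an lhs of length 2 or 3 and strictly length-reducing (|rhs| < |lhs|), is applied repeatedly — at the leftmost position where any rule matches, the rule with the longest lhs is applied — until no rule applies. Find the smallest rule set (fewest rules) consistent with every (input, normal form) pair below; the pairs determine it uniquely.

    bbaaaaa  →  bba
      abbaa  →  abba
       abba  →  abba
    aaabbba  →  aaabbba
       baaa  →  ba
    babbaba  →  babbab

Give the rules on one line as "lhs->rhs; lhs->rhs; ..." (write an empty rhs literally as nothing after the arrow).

  | bbaaaaa => bbaaaa => bbaaa => bbaa => bba
  | abbaa => abba
  | abba
  | aaabbba

aba->ab; baa->ba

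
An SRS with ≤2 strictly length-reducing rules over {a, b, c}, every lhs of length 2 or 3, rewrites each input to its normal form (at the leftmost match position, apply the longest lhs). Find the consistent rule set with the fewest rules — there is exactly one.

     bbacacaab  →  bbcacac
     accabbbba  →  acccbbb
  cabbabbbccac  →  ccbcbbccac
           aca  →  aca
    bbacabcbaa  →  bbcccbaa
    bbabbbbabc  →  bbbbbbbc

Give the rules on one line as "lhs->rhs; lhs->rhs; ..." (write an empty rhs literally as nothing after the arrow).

  | bbacacaab => bbcacaab => bbcacac
  | accabbbba => acccbbba => acccbbb
  | cabbabbbccac => ccbabbbccac => ccbcbbccac
  | aca

ab->c; bba->bb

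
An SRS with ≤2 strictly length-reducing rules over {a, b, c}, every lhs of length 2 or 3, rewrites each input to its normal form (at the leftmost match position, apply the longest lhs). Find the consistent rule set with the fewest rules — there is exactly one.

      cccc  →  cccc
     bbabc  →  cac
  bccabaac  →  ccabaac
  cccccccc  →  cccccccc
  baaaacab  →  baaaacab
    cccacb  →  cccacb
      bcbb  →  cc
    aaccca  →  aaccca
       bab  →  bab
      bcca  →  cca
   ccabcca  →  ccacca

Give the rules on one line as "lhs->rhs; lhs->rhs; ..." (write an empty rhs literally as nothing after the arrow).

  | cccc
  | bbabc => cabc => cac
  | bccabaac => ccabaac
  | cccccccc

bb->c; bc->c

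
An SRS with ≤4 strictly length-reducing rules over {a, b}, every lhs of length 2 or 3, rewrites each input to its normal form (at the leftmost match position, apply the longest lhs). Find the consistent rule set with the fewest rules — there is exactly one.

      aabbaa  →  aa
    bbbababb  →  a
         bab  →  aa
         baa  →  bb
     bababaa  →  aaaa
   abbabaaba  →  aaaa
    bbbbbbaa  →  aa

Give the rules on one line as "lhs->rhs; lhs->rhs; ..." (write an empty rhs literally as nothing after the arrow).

ab->; baa->bb; bab->aa; bba->a

  | aabbaa => abaa => aa
  | bbbababb => bababb => aaabb => aab => a
  | bab => aa
  | baa => bb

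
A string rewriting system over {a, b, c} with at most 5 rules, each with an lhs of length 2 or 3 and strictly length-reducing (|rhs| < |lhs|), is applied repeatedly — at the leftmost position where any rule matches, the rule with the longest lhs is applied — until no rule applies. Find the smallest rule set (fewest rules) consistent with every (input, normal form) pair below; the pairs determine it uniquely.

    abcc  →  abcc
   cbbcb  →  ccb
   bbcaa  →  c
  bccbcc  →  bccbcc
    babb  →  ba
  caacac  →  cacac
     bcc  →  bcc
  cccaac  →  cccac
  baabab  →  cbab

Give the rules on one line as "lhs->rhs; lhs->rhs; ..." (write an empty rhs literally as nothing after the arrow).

aa->; aac->ac; baa->c; bb->

  | abcc
  | cbbcb => ccb
  | bbcaa => caa => c
  | bccbcc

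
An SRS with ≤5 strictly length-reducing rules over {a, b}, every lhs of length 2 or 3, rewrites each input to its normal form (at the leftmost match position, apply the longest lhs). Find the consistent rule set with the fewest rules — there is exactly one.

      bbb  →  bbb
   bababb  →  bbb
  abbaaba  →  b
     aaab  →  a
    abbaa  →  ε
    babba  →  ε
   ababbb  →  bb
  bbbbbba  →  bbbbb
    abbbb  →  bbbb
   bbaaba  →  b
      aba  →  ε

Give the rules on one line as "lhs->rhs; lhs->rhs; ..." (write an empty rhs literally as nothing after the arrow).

aa->b; ab->b; ba->; bab->a

  | bbb
  | bababb => aabb => bbb
  | abbaaba => bbaaba => baba => aa => b
  | aaab => bab => a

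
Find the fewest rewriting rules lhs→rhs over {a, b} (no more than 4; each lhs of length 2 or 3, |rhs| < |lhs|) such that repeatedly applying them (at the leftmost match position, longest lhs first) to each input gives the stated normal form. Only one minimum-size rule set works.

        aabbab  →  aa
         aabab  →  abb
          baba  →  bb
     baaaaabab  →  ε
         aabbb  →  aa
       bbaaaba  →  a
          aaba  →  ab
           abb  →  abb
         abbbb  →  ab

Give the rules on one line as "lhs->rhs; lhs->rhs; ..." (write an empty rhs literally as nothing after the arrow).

  | aabbab => aabbb => aa
  | aabab => abb
  | baba => bba => bb
  | baaaaabab => baaaabab => baaabab => baabab => babab => bbab => bbb => ε

aba->b; ba->b; bbb->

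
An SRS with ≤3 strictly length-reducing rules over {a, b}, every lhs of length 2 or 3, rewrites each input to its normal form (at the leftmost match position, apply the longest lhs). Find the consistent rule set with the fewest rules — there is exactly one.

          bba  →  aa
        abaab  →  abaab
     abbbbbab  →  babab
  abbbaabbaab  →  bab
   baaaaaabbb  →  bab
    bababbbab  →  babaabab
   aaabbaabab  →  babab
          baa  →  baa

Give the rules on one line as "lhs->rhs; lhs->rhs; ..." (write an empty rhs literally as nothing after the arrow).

aaa->ba; bb->a

  | bba => aa
  | abaab
  | abbbbbab => aabbbab => aaabab => babab
  | abbbaabbaab => aabaabbaab => aabaaaaab => aabbaaab => aaaaaab => baaaab => bbaab => aaab => bab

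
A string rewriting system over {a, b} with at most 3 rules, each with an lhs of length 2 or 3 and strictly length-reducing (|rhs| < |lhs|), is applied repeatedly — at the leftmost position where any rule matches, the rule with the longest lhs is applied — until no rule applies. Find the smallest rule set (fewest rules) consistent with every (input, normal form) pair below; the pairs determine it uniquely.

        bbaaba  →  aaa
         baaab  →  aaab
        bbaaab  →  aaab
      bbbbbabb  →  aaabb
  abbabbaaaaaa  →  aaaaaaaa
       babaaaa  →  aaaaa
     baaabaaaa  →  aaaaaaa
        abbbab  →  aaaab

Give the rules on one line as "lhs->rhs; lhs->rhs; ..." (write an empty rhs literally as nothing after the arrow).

ba->a; bbb->aa

  | bbaaba => baaba => aaba => aaa
  | baaab => aaab
  | bbaaab => baaab => aaab
  | bbbbbabb => aabbabb => aababb => aaabb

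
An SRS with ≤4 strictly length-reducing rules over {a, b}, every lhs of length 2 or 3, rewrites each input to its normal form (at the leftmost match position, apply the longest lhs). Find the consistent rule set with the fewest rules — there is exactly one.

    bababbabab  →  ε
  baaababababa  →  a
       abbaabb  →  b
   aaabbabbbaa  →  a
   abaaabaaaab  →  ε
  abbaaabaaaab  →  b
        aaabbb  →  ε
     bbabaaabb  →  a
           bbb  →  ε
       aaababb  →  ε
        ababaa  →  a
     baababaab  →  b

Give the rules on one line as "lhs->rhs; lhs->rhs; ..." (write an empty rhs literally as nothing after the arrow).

  | bababbabab => bbabbabab => bbbbabab => babab => bbab => bbb => ε
  | baaababababa => baababababa => bababababa => bbabababa => bbbababa => ababa => baba => bba => bb => a
  | abbaabb => bbaabb => bbabb => bbbb => b
  | aaabbabbbaa => aabbabbbaa => abbabbbaa => bbabbbaa => bbbbbaa => bbaa => bba => bb => a

ab->b; bb->a; bba->bb; bbb->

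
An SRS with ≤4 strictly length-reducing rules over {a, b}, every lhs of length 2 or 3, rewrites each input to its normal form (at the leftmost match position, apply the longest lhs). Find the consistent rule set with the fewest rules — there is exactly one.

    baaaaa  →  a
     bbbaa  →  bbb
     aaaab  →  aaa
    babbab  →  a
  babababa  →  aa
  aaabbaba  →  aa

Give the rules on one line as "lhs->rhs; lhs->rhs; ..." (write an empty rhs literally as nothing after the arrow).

aab->a; ba->a; baa->b

  | baaaaa => baaa => ba => a
  | bbbaa => bbb
  | aaaab => aaa
  | babbab => abbab => abab => aab => a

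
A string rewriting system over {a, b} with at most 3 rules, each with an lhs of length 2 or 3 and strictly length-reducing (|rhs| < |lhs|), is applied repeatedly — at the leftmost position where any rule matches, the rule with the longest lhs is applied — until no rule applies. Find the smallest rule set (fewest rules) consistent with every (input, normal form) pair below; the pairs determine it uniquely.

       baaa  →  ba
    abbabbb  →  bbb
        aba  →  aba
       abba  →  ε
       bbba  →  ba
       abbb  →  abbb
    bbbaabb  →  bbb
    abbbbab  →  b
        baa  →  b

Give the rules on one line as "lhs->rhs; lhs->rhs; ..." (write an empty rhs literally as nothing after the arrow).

aa->; bba->a

  | baaa => ba
  | abbabbb => aabbb => bbb
  | aba
  | abba => aa => ε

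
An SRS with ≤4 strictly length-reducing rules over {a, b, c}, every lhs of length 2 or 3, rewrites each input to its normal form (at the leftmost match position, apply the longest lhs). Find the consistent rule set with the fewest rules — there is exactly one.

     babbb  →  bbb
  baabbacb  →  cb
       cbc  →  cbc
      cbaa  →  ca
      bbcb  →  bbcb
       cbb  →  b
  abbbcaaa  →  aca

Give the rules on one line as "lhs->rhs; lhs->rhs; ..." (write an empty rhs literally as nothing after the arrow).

aa->; ab->a; ba->; cbb->b

  | babbb => bbb
  | baabbacb => abbacb => abacb => aacb => cb
  | cbc
  | cbaa => ca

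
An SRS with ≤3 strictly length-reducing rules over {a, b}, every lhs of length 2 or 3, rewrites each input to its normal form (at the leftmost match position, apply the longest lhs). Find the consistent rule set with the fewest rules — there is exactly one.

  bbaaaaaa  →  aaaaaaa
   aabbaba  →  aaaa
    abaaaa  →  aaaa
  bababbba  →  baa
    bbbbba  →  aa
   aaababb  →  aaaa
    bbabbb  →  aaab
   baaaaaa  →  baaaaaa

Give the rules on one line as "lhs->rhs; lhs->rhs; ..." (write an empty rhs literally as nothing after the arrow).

aba->a; bb->a

  | bbaaaaaa => aaaaaaa
  | aabbaba => aaaaba => aaaa
  | abaaaa => aaaa
  | bababbba => babbba => baaba => baa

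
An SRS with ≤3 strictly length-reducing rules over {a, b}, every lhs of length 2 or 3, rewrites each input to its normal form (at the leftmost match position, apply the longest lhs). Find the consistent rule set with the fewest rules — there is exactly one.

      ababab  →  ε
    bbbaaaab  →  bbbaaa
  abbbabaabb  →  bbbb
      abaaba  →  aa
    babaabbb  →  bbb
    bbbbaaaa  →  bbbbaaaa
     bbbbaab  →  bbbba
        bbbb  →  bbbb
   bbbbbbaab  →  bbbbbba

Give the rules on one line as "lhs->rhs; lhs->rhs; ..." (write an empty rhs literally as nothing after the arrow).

  | ababab => abab => ab => ε
  | bbbaaaab => bbbaaa
  | abbbabaabb => bbbabaabb => bbbaabb => bbbabb => bbbb
  | abaaba => aaba => aa

ab->; abb->bb; bab->b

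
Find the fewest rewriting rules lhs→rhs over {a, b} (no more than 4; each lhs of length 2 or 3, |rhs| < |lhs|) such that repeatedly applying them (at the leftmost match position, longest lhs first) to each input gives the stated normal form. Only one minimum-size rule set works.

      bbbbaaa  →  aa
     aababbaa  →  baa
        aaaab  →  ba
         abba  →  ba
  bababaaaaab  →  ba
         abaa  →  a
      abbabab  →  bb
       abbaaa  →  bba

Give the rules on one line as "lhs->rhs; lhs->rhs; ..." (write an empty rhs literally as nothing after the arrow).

  | bbbbaaa => abaaa => aa
  | aababbaa => abbaa => baa
  | aaaab => baab => ba
  | abba => ba

aaa->ba; ab->; aba->; bbb->a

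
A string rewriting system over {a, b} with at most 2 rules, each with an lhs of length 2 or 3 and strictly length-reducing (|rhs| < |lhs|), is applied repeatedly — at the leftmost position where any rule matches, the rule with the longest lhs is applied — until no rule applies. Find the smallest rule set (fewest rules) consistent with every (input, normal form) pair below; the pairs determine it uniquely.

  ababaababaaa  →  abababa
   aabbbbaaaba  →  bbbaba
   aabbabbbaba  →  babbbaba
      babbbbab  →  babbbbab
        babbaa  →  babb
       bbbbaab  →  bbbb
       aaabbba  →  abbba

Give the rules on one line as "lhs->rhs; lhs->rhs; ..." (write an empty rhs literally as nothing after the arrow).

  | ababaababaaa => abababaaa => abababa
  | aabbbbaaaba => bbbaaaba => bbbaba
  | aabbabbbaba => babbbaba
  | babbbbab

aa->; aab->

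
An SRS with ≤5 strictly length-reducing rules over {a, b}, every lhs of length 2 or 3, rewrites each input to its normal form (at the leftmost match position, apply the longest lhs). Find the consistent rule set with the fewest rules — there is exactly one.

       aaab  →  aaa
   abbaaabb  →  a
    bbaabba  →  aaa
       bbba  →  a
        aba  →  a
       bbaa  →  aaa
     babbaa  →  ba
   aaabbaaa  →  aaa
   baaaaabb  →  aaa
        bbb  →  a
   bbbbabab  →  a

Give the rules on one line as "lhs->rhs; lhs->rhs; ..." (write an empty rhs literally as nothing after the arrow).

  | aaab => aaa
  | abbaaabb => abaaabb => abaabb => ababb => abbb => abb => ab => a
  | bbaabba => aaabba => aaaba => aaab => aaa
  | bbba => aba => ab => a

ab->a; aba->ab; baa->; bb->a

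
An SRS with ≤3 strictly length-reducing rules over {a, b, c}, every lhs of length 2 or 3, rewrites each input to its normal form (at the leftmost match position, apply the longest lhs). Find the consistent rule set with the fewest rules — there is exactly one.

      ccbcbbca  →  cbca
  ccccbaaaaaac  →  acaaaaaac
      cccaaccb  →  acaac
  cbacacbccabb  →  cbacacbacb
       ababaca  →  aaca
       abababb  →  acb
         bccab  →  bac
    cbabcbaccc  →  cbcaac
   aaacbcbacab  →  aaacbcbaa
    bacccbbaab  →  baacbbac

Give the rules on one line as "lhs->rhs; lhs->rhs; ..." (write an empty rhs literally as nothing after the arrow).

ab->c; cc->a

  | ccbcbbca => abcbbca => ccbbca => abbca => cbca
  | ccccbaaaaaac => accbaaaaaac => aabaaaaaac => acaaaaaac
  | cccaaccb => acaaccb => acaaab => acaac
  | cbacacbccabb => cbacacbaabb => cbacacbacb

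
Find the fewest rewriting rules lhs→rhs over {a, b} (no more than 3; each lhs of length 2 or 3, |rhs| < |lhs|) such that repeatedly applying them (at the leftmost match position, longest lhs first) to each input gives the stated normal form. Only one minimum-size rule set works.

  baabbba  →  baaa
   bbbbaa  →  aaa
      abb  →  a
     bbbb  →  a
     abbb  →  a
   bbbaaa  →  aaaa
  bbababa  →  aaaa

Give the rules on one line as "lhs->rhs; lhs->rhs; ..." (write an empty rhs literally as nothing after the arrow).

  | baabbba => baabba => baaba => baaa
  | bbbbaa => abbaa => abaa => aaa
  | abb => ab => a
  | bbbb => abb => ab => a

ab->a; bb->a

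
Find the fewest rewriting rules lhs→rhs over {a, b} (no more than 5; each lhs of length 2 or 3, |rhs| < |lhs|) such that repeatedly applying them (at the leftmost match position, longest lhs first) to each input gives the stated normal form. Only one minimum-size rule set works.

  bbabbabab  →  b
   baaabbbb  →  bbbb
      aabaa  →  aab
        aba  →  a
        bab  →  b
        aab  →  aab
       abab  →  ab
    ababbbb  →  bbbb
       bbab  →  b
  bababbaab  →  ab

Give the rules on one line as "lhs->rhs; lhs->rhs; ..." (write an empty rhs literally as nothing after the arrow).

abb->bb; ba->; baa->b; bba->

  | bbabbabab => bbabab => bab => b
  | baaabbbb => babbbb => bbbb
  | aabaa => aab
  | aba => a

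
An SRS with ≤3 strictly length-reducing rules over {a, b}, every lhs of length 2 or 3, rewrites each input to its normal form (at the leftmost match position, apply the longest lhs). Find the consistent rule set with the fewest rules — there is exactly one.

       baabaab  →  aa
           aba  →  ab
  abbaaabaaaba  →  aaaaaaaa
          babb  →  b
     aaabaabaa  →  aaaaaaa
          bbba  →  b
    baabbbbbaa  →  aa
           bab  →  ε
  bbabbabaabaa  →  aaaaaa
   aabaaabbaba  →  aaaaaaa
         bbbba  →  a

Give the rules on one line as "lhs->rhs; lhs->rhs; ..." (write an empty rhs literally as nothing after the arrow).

aab->aa; ba->b; bb->

  | baabaab => babaab => bbaab => aab => aa
  | aba => ab
  | abbaaabaaaba => aaaabaaaba => aaaaaaaba => aaaaaaaa
  | babb => bbb => b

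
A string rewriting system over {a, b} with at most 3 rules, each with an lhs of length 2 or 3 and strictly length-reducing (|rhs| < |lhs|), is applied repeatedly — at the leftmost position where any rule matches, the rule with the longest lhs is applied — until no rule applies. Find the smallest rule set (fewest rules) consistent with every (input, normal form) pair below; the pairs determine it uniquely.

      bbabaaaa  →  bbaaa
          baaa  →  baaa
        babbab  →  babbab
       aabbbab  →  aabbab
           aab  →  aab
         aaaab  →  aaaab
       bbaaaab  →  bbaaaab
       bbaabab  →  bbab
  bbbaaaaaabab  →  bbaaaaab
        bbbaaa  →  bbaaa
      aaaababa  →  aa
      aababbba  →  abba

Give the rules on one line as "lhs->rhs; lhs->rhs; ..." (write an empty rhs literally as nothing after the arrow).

  | bbabaaaa => bbaaa
  | baaa
  | babbab
  | aabbbab => aabbab

aba->; bbb->bb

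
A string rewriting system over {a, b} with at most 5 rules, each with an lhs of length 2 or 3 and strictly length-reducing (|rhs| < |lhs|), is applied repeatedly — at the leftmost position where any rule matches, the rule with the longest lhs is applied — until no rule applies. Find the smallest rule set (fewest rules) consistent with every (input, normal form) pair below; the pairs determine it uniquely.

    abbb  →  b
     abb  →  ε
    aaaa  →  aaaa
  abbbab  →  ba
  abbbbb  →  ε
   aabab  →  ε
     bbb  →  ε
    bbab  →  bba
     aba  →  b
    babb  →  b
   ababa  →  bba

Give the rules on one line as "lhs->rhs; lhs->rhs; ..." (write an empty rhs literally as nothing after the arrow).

ab->a; aba->b; abb->; bbb->

  | abbb => b
  | abb => ε
  | aaaa
  | abbbab => bab => ba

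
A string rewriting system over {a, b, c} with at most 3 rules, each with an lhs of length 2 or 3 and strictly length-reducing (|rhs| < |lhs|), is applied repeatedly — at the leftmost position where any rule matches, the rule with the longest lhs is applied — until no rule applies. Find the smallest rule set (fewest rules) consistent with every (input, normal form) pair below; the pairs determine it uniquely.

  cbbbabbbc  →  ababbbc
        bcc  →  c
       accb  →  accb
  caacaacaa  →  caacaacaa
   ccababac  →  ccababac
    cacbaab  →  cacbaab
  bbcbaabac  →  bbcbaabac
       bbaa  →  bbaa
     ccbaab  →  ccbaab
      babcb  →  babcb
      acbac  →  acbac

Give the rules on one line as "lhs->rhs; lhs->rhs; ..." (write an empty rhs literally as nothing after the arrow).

bcc->c; cbb->a

  | cbbbabbbc => ababbbc
  | bcc => c
  | accb
  | caacaacaa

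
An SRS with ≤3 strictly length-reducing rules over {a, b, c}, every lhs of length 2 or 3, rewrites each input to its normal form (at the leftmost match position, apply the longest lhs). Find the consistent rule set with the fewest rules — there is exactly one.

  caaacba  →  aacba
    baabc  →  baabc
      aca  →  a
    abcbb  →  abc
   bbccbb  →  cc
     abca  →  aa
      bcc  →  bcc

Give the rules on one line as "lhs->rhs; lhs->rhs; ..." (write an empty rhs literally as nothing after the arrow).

  | caaacba => aacba
  | baabc
  | aca => a
  | abcbb => abc

bb->; bca->a; ca->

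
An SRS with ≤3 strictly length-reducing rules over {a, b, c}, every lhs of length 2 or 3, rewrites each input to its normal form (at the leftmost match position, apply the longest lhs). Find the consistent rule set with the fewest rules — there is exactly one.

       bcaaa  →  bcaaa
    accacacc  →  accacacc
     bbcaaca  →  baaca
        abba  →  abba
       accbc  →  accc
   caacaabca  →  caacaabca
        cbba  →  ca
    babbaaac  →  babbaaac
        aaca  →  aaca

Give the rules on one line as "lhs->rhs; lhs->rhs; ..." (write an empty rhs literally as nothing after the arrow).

  | bcaaa
  | accacacc
  | bbcaaca => baaca
  | abba

bbc->b; cb->c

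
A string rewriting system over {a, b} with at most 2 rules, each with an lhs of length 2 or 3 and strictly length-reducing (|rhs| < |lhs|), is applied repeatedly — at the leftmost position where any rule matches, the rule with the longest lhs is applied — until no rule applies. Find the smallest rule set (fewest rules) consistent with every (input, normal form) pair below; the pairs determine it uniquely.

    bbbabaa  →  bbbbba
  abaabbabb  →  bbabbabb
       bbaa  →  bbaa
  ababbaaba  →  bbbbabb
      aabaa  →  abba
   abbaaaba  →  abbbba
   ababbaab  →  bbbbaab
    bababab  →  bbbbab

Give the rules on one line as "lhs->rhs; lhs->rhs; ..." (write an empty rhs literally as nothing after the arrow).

  | bbbabaa => bbbbba
  | abaabbabb => bbabbabb
  | bbaa
  | ababbaaba => bbbbaaba => bbbbabb

aaa->b; aba->bb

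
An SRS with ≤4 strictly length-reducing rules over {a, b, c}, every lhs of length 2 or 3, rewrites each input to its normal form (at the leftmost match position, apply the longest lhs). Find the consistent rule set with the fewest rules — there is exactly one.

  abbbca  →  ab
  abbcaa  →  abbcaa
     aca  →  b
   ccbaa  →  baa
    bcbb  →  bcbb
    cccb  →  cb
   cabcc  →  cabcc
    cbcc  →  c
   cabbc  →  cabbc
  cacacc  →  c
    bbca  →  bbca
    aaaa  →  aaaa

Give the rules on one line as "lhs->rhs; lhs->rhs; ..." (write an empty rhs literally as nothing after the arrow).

  | abbbca => aaca => ab
  | abbcaa
  | aca => b
  | ccbaa => baa

aca->b; bbb->a; cbc->; ccb->b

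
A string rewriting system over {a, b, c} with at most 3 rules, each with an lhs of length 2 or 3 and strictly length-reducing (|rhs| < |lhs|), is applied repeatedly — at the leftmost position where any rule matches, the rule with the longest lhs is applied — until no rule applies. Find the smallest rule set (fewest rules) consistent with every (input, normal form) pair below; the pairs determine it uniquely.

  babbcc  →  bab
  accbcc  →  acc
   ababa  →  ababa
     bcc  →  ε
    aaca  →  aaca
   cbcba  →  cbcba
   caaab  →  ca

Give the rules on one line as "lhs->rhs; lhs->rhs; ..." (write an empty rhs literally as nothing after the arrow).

  | babbcc => bab
  | accbcc => acc
  | ababa
  | bcc => ε

aab->; bcc->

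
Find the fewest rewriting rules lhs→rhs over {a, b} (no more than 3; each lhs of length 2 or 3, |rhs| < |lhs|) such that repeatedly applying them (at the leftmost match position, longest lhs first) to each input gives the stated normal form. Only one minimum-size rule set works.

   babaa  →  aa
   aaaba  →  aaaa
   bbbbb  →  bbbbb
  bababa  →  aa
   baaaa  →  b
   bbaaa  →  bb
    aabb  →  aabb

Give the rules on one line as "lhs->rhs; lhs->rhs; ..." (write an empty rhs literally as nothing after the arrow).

aba->aa; ba->b; bab->

  | babaa => aa
  | aaaba => aaaa
  | bbbbb
  | bababa => aba => aa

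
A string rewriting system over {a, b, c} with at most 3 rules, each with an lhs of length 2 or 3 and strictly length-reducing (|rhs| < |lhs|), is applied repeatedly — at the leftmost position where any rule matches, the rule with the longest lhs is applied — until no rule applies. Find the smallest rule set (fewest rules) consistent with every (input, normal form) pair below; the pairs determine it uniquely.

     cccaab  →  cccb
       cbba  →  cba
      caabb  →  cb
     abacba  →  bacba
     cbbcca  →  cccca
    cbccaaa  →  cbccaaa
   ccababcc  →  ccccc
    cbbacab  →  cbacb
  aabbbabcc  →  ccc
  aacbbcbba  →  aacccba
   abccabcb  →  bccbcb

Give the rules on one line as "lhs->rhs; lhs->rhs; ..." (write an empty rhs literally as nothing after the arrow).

  | cccaab => cccab => cccb
  | cbba => cba
  | caabb => cabb => cbb => cb
  | abacba => bacba

ab->b; bb->b; bbc->cc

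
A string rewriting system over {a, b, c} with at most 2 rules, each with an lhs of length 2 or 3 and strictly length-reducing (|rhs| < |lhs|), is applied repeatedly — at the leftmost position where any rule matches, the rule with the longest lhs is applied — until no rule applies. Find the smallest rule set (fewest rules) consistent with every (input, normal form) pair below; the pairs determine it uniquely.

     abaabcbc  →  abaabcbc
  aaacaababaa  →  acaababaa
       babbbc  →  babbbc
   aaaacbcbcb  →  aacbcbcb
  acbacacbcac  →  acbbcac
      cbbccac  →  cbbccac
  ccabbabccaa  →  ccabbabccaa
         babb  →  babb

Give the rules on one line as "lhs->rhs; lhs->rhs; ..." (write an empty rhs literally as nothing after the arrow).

aaa->a; bac->b

  | abaabcbc
  | aaacaababaa => acaababaa
  | babbbc
  | aaaacbcbcb => aacbcbcb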